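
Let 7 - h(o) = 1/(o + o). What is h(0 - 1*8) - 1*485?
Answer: -7647/16 ≈ -477.94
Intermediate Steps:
h(o) = 7 - 1/(2*o) (h(o) = 7 - 1/(o + o) = 7 - 1/(2*o))
h(0 - 1*8) - 1*485 = (7 - 1/(2*(0 - 1*8))) - 1*485 = (7 - 1/(2*(0 - 8))) - 485 = (7 - ½/(-8)) - 485 = (7 - ½*(-⅛)) - 485 = (7 + 1/16) - 485 = 113/16 - 485 = -7647/16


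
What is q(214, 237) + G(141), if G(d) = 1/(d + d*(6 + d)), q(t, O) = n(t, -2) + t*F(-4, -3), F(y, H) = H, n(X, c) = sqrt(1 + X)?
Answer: -13397255/20868 + sqrt(215) ≈ -627.34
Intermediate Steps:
q(t, O) = sqrt(1 + t) - 3*t (q(t, O) = sqrt(1 + t) + t*(-3) = sqrt(1 + t) - 3*t)
q(214, 237) + G(141) = (sqrt(1 + 214) - 3*214) + 1/(141*(7 + 141)) = (sqrt(215) - 642) + (1/141)/148 = (-642 + sqrt(215)) + (1/141)*(1/148) = (-642 + sqrt(215)) + 1/20868 = -13397255/20868 + sqrt(215)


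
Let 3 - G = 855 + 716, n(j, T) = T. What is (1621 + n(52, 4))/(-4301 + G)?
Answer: -1625/5869 ≈ -0.27688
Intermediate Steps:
G = -1568 (G = 3 - (855 + 716) = 3 - 1*1571 = 3 - 1571 = -1568)
(1621 + n(52, 4))/(-4301 + G) = (1621 + 4)/(-4301 - 1568) = 1625/(-5869) = 1625*(-1/5869) = -1625/5869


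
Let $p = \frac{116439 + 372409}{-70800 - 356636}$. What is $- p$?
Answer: $\frac{122212}{106859} \approx 1.1437$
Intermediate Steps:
$p = - \frac{122212}{106859}$ ($p = \frac{488848}{-427436} = 488848 \left(- \frac{1}{427436}\right) = - \frac{122212}{106859} \approx -1.1437$)
$- p = \left(-1\right) \left(- \frac{122212}{106859}\right) = \frac{122212}{106859}$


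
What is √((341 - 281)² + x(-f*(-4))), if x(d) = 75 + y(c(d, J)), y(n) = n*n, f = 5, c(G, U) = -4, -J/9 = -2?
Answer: √3691 ≈ 60.754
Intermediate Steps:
J = 18 (J = -9*(-2) = 18)
y(n) = n²
x(d) = 91 (x(d) = 75 + (-4)² = 75 + 16 = 91)
√((341 - 281)² + x(-f*(-4))) = √((341 - 281)² + 91) = √(60² + 91) = √(3600 + 91) = √3691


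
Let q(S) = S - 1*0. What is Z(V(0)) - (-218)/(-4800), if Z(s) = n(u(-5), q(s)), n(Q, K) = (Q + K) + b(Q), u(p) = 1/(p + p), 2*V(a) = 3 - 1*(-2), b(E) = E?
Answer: 5411/2400 ≈ 2.2546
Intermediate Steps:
V(a) = 5/2 (V(a) = (3 - 1*(-2))/2 = (3 + 2)/2 = (1/2)*5 = 5/2)
u(p) = 1/(2*p)
q(S) = S (q(S) = S + 0 = S)
n(Q, K) = K + 2*Q (n(Q, K) = (Q + K) + Q = (K + Q) + Q = K + 2*Q)
Z(s) = -1/5 + s (Z(s) = s + 2*((1/2)/(-5)) = s + 2*((1/2)*(-1/5)) = s + 2*(-1/10) = s - 1/5 = -1/5 + s)
Z(V(0)) - (-218)/(-4800) = (-1/5 + 5/2) - (-218)/(-4800) = 23/10 - (-218)*(-1)/4800 = 23/10 - 1*109/2400 = 23/10 - 109/2400 = 5411/2400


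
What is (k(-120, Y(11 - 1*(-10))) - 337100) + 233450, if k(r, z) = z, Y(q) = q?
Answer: -103629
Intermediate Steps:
(k(-120, Y(11 - 1*(-10))) - 337100) + 233450 = ((11 - 1*(-10)) - 337100) + 233450 = ((11 + 10) - 337100) + 233450 = (21 - 337100) + 233450 = -337079 + 233450 = -103629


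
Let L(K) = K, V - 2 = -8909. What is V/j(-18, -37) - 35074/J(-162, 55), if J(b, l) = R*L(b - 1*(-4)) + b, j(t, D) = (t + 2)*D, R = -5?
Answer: -6589351/92944 ≈ -70.896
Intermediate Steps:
V = -8907 (V = 2 - 8909 = -8907)
j(t, D) = D*(2 + t) (j(t, D) = (2 + t)*D = D*(2 + t))
J(b, l) = -20 - 4*b (J(b, l) = -5*(b - 1*(-4)) + b = -5*(b + 4) + b = -5*(4 + b) + b = (-20 - 5*b) + b = -20 - 4*b)
V/j(-18, -37) - 35074/J(-162, 55) = -8907*(-1/(37*(2 - 18))) - 35074/(-20 - 4*(-162)) = -8907/((-37*(-16))) - 35074/(-20 + 648) = -8907/592 - 35074/628 = -8907*1/592 - 35074*1/628 = -8907/592 - 17537/314 = -6589351/92944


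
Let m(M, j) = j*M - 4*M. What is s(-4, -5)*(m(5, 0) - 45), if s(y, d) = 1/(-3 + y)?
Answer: 65/7 ≈ 9.2857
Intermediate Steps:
m(M, j) = -4*M + M*j (m(M, j) = M*j - 4*M = -4*M + M*j)
s(-4, -5)*(m(5, 0) - 45) = (5*(-4 + 0) - 45)/(-3 - 4) = (5*(-4) - 45)/(-7) = -(-20 - 45)/7 = -1/7*(-65) = 65/7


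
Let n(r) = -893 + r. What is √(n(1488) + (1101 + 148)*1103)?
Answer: 3*√153138 ≈ 1174.0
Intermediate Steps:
√(n(1488) + (1101 + 148)*1103) = √((-893 + 1488) + (1101 + 148)*1103) = √(595 + 1249*1103) = √(595 + 1377647) = √1378242 = 3*√153138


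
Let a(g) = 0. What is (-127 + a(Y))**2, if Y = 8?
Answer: 16129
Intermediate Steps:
(-127 + a(Y))**2 = (-127 + 0)**2 = (-127)**2 = 16129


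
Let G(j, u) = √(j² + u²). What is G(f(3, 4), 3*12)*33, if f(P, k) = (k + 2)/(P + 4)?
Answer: 198*√1765/7 ≈ 1188.3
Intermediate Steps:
f(P, k) = (2 + k)/(4 + P)
G(f(3, 4), 3*12)*33 = √(((2 + 4)/(4 + 3))² + (3*12)²)*33 = √((6/7)² + 36²)*33 = √(((⅐)*6)² + 1296)*33 = √((6/7)² + 1296)*33 = √(36/49 + 1296)*33 = √(63540/49)*33 = (6*√1765/7)*33 = 198*√1765/7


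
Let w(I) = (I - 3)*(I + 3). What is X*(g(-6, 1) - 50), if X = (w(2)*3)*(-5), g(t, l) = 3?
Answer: -3525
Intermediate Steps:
w(I) = (-3 + I)*(3 + I)
X = 75 (X = ((-9 + 2**2)*3)*(-5) = ((-9 + 4)*3)*(-5) = -5*3*(-5) = -15*(-5) = 75)
X*(g(-6, 1) - 50) = 75*(3 - 50) = 75*(-47) = -3525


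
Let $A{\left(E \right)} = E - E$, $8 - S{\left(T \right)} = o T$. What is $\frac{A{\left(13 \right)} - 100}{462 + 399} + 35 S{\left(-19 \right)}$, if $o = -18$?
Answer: $- \frac{10065190}{861} \approx -11690.0$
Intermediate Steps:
$S{\left(T \right)} = 8 + 18 T$ ($S{\left(T \right)} = 8 - - 18 T = 8 + 18 T$)
$A{\left(E \right)} = 0$
$\frac{A{\left(13 \right)} - 100}{462 + 399} + 35 S{\left(-19 \right)} = \frac{0 - 100}{462 + 399} + 35 \left(8 + 18 \left(-19\right)\right) = - \frac{100}{861} + 35 \left(8 - 342\right) = \left(-100\right) \frac{1}{861} + 35 \left(-334\right) = - \frac{100}{861} - 11690 = - \frac{10065190}{861}$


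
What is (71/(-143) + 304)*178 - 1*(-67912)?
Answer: 17436794/143 ≈ 1.2194e+5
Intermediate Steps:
(71/(-143) + 304)*178 - 1*(-67912) = (71*(-1/143) + 304)*178 + 67912 = (-71/143 + 304)*178 + 67912 = (43401/143)*178 + 67912 = 7725378/143 + 67912 = 17436794/143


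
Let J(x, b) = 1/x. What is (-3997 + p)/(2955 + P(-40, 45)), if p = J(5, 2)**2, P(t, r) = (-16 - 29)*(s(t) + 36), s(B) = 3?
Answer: -8327/2500 ≈ -3.3308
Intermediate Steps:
P(t, r) = -1755 (P(t, r) = (-16 - 29)*(3 + 36) = -45*39 = -1755)
p = 1/25 (p = (1/5)**2 = 1/25 ≈ 0.040000)
(-3997 + p)/(2955 + P(-40, 45)) = (-3997 + 1/25)/(2955 - 1755) = -99924/25/1200 = -99924/25*1/1200 = -8327/2500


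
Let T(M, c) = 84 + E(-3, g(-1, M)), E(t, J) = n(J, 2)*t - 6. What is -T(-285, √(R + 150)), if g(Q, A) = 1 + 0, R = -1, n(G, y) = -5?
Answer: -93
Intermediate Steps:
g(Q, A) = 1
E(t, J) = -6 - 5*t (E(t, J) = -5*t - 6 = -6 - 5*t)
T(M, c) = 93 (T(M, c) = 84 + (-6 - 5*(-3)) = 84 + (-6 + 15) = 84 + 9 = 93)
-T(-285, √(R + 150)) = -1*93 = -93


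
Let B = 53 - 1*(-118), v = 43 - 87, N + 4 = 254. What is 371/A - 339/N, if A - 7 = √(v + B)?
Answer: -168923/4875 + 371*√127/78 ≈ 18.951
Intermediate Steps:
N = 250 (N = -4 + 254 = 250)
v = -44
B = 171 (B = 53 + 118 = 171)
A = 7 + √127 (A = 7 + √(-44 + 171) = 7 + √127 ≈ 18.269)
371/A - 339/N = 371/(7 + √127) - 339/250 = -339/250 + 371/(7 + √127)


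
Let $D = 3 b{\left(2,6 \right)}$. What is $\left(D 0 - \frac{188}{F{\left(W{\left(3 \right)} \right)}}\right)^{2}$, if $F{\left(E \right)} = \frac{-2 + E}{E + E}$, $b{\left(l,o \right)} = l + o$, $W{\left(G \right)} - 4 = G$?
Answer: $\frac{6927424}{25} \approx 2.771 \cdot 10^{5}$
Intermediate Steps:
$W{\left(G \right)} = 4 + G$
$D = 24$ ($D = 3 \left(2 + 6\right) = 3 \cdot 8 = 24$)
$F{\left(E \right)} = \frac{-2 + E}{2 E}$
$\left(D 0 - \frac{188}{F{\left(W{\left(3 \right)} \right)}}\right)^{2} = \left(24 \cdot 0 - \frac{188}{\frac{1}{2} \frac{1}{4 + 3} \left(-2 + \left(4 + 3\right)\right)}\right)^{2} = \left(0 - \frac{188}{\frac{1}{2} \cdot \frac{1}{7} \left(-2 + 7\right)}\right)^{2} = \left(0 - \frac{188}{\frac{1}{2} \cdot \frac{1}{7} \cdot 5}\right)^{2} = \left(0 - \frac{188}{\frac{5}{14}}\right)^{2} = \left(0 - \frac{2632}{5}\right)^{2} = \left(- \frac{2632}{5}\right)^{2} = \frac{6927424}{25}$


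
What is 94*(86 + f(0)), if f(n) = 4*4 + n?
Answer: 9588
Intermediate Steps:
f(n) = 16 + n
94*(86 + f(0)) = 94*(86 + (16 + 0)) = 94*(86 + 16) = 94*102 = 9588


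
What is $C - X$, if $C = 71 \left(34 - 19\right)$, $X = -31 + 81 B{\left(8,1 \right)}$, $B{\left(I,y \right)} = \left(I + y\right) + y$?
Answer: $286$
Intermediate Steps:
$B{\left(I,y \right)} = I + 2 y$
$X = 779$ ($X = -31 + 81 \left(8 + 2 \cdot 1\right) = -31 + 81 \left(8 + 2\right) = -31 + 81 \cdot 10 = -31 + 810 = 779$)
$C = 1065$ ($C = 71 \cdot 15 = 1065$)
$C - X = 1065 - 779 = 286$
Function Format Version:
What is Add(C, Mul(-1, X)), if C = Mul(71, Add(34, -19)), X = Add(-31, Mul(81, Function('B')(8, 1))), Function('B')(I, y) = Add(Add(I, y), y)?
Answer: 286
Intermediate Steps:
Function('B')(I, y) = Add(I, Mul(2, y))
X = 779 (X = Add(-31, Mul(81, Add(8, Mul(2, 1)))) = Add(-31, Mul(81, Add(8, 2))) = Add(-31, Mul(81, 10)) = Add(-31, 810) = 779)
C = 1065 (C = Mul(71, 15) = 1065)
Add(C, Mul(-1, X)) = Add(1065, Mul(-1, 779)) = Add(1065, -779) = 286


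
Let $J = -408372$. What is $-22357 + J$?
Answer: $-430729$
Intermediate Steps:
$-22357 + J = -22357 - 408372 = -430729$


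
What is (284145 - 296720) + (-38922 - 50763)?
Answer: -102260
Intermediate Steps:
(284145 - 296720) + (-38922 - 50763) = -12575 - 89685 = -102260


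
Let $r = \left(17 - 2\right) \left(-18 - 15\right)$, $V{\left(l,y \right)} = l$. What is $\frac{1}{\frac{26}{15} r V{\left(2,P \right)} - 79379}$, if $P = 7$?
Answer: $- \frac{1}{81095} \approx -1.2331 \cdot 10^{-5}$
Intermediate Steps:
$r = -495$ ($r = 15 \left(-33\right) = -495$)
$\frac{1}{\frac{26}{15} r V{\left(2,P \right)} - 79379} = \frac{1}{\frac{26}{15} \left(-495\right) 2 - 79379} = \frac{1}{\left(-858\right) 2 - 79379} = \frac{1}{-1716 - 79379} = \frac{1}{-81095} = - \frac{1}{81095}$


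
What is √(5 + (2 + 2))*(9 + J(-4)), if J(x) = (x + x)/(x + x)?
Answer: 30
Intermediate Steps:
J(x) = 1 (J(x) = (2*x)/((2*x)) = (2*x)*(1/(2*x)) = 1)
√(5 + (2 + 2))*(9 + J(-4)) = √(5 + (2 + 2))*(9 + 1) = √(5 + 4)*10 = √9*10 = 3*10 = 30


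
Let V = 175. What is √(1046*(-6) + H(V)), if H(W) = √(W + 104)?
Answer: √(-6276 + 3*√31) ≈ 79.116*I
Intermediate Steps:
H(W) = √(104 + W)
√(1046*(-6) + H(V)) = √(1046*(-6) + √(104 + 175)) = √(-6276 + √279) = √(-6276 + 3*√31)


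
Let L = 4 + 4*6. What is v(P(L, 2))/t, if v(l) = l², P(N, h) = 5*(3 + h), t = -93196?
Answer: -625/93196 ≈ -0.0067063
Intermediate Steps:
L = 28 (L = 4 + 24 = 28)
P(N, h) = 15 + 5*h
v(P(L, 2))/t = (15 + 5*2)²/(-93196) = (15 + 10)²*(-1/93196) = 25²*(-1/93196) = 625*(-1/93196) = -625/93196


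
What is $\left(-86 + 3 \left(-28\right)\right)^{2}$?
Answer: $28900$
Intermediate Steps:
$\left(-86 + 3 \left(-28\right)\right)^{2} = \left(-86 - 84\right)^{2} = \left(-170\right)^{2} = 28900$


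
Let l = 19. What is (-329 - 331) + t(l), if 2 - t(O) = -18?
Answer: -640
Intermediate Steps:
t(O) = 20 (t(O) = 2 - 1*(-18) = 2 + 18 = 20)
(-329 - 331) + t(l) = (-329 - 331) + 20 = -660 + 20 = -640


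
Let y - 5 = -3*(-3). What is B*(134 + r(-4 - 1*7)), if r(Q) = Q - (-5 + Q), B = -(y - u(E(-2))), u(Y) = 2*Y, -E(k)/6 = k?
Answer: 1390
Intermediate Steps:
y = 14 (y = 5 - 3*(-3) = 5 + 9 = 14)
E(k) = -6*k
B = 10 (B = -(14 - 2*(-6*(-2))) = -(14 - 2*12) = -(14 - 1*24) = -(14 - 24) = -1*(-10) = 10)
r(Q) = 5 (r(Q) = Q + (5 - Q) = 5)
B*(134 + r(-4 - 1*7)) = 10*(134 + 5) = 10*139 = 1390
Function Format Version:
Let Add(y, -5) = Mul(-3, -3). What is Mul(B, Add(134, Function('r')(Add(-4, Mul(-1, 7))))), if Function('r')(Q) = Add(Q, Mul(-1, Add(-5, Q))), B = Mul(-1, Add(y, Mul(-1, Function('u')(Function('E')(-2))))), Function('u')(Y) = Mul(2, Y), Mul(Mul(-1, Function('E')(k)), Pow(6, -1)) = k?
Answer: 1390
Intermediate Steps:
y = 14 (y = Add(5, Mul(-3, -3)) = Add(5, 9) = 14)
Function('E')(k) = Mul(-6, k)
B = 10 (B = Mul(-1, Add(14, Mul(-1, Mul(2, Mul(-6, -2))))) = Mul(-1, Add(14, Mul(-1, Mul(2, 12)))) = Mul(-1, Add(14, Mul(-1, 24))) = Mul(-1, Add(14, -24)) = Mul(-1, -10) = 10)
Function('r')(Q) = 5 (Function('r')(Q) = Add(Q, Add(5, Mul(-1, Q))) = 5)
Mul(B, Add(134, Function('r')(Add(-4, Mul(-1, 7))))) = Mul(10, Add(134, 5)) = Mul(10, 139) = 1390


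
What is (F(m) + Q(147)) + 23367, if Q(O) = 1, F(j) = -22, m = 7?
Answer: 23346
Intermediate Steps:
(F(m) + Q(147)) + 23367 = (-22 + 1) + 23367 = -21 + 23367 = 23346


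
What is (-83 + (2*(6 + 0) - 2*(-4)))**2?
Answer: 3969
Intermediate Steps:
(-83 + (2*(6 + 0) - 2*(-4)))**2 = (-83 + (2*6 + 8))**2 = (-83 + (12 + 8))**2 = (-83 + 20)**2 = (-63)**2 = 3969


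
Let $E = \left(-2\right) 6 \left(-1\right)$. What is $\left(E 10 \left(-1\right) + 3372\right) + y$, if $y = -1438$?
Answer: $1814$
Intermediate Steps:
$E = 12$ ($E = \left(-12\right) \left(-1\right) = 12$)
$\left(E 10 \left(-1\right) + 3372\right) + y = \left(12 \cdot 10 \left(-1\right) + 3372\right) - 1438 = \left(120 \left(-1\right) + 3372\right) - 1438 = \left(-120 + 3372\right) - 1438 = 3252 - 1438 = 1814$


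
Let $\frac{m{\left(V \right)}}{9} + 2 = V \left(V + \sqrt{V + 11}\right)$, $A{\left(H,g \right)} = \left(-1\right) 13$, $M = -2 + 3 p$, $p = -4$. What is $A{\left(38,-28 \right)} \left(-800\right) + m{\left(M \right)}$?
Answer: $12146 - 126 i \sqrt{3} \approx 12146.0 - 218.24 i$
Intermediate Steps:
$M = -14$ ($M = -2 + 3 \left(-4\right) = -2 - 12 = -14$)
$A{\left(H,g \right)} = -13$
$m{\left(V \right)} = -18 + 9 V \left(V + \sqrt{11 + V}\right)$ ($m{\left(V \right)} = -18 + 9 V \left(V + \sqrt{V + 11}\right) = -18 + 9 V \left(V + \sqrt{11 + V}\right)$)
$A{\left(38,-28 \right)} \left(-800\right) + m{\left(M \right)} = \left(-13\right) \left(-800\right) + \left(-18 + 9 \left(-14\right)^{2} + 9 \left(-14\right) \sqrt{11 - 14}\right) = 10400 + \left(-18 + 9 \cdot 196 + 9 \left(-14\right) \sqrt{-3}\right) = 10400 + \left(-18 + 1764 + 9 \left(-14\right) i \sqrt{3}\right) = 10400 - \left(-1746 + 126 i \sqrt{3}\right) = 10400 + \left(1746 - 126 i \sqrt{3}\right) = 12146 - 126 i \sqrt{3}$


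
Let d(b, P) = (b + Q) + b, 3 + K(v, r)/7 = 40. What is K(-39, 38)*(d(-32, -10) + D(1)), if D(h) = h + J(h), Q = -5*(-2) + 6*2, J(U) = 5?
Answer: -9324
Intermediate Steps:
K(v, r) = 259 (K(v, r) = -21 + 7*40 = -21 + 280 = 259)
Q = 22 (Q = 10 + 12 = 22)
D(h) = 5 + h (D(h) = h + 5 = 5 + h)
d(b, P) = 22 + 2*b (d(b, P) = (b + 22) + b = (22 + b) + b = 22 + 2*b)
K(-39, 38)*(d(-32, -10) + D(1)) = 259*((22 + 2*(-32)) + (5 + 1)) = 259*((22 - 64) + 6) = 259*(-42 + 6) = 259*(-36) = -9324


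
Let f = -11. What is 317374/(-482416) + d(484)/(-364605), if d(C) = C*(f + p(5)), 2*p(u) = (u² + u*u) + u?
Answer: -19928120241/29315214280 ≈ -0.67979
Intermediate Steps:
p(u) = u² + u/2 (p(u) = ((u² + u*u) + u)/2 = ((u² + u²) + u)/2 = (2*u² + u)/2 = (u + 2*u²)/2 = u² + u/2)
d(C) = 33*C/2 (d(C) = C*(-11 + 5*(½ + 5)) = C*(-11 + 5*(11/2)) = C*(-11 + 55/2) = C*(33/2) = 33*C/2)
317374/(-482416) + d(484)/(-364605) = 317374/(-482416) + ((33/2)*484)/(-364605) = 317374*(-1/482416) + 7986*(-1/364605) = -158687/241208 - 2662/121535 = -19928120241/29315214280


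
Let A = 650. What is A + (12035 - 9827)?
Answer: 2858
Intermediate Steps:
A + (12035 - 9827) = 650 + (12035 - 9827) = 650 + 2208 = 2858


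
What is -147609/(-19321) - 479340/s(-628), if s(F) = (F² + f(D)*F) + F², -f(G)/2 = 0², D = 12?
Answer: 26791981893/3809946632 ≈ 7.0321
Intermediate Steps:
f(G) = 0 (f(G) = -2*0² = -2*0 = 0)
s(F) = 2*F² (s(F) = (F² + 0*F) + F² = (F² + 0) + F² = F² + F² = 2*F²)
-147609/(-19321) - 479340/s(-628) = -147609/(-19321) - 479340/(2*(-628)²) = -147609*(-1/19321) - 479340/(2*394384) = 147609/19321 - 479340/788768 = 147609/19321 - 479340*1/788768 = 147609/19321 - 119835/197192 = 26791981893/3809946632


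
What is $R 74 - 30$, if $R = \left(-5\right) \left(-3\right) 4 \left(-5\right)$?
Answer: $-22230$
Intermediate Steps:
$R = -300$ ($R = 15 \cdot 4 \left(-5\right) = 60 \left(-5\right) = -300$)
$R 74 - 30 = \left(-300\right) 74 - 30 = -22200 - 30 = -22230$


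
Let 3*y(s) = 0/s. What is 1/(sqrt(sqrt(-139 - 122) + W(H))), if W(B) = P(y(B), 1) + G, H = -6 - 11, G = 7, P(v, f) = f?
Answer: 1/sqrt(8 + 3*I*sqrt(29)) ≈ 0.20011 - 0.12421*I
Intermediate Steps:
y(s) = 0 (y(s) = (0/s)/3 = (1/3)*0 = 0)
H = -17
W(B) = 8 (W(B) = 1 + 7 = 8)
1/(sqrt(sqrt(-139 - 122) + W(H))) = 1/(sqrt(sqrt(-139 - 122) + 8)) = 1/(sqrt(sqrt(-261) + 8)) = 1/(sqrt(3*I*sqrt(29) + 8)) = 1/(sqrt(8 + 3*I*sqrt(29))) = 1/sqrt(8 + 3*I*sqrt(29))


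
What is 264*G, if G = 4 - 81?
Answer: -20328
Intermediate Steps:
G = -77
264*G = 264*(-77) = -20328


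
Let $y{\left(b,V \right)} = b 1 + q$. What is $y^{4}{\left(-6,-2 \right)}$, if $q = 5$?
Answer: $1$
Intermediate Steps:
$y{\left(b,V \right)} = 5 + b$ ($y{\left(b,V \right)} = b 1 + 5 = b + 5 = 5 + b$)
$y^{4}{\left(-6,-2 \right)} = \left(5 - 6\right)^{4} = \left(-1\right)^{4} = 1$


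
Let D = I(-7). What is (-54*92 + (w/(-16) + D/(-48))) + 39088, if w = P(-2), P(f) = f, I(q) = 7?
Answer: 1637759/48 ≈ 34120.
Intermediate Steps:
D = 7
w = -2
(-54*92 + (w/(-16) + D/(-48))) + 39088 = (-54*92 + (-2/(-16) + 7/(-48))) + 39088 = (-4968 + (-2*(-1/16) + 7*(-1/48))) + 39088 = (-4968 + (⅛ - 7/48)) + 39088 = (-4968 - 1/48) + 39088 = -238465/48 + 39088 = 1637759/48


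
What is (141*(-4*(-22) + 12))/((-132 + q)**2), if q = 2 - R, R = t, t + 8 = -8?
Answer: 1175/1083 ≈ 1.0849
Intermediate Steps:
t = -16 (t = -8 - 8 = -16)
R = -16
q = 18 (q = 2 - 1*(-16) = 2 + 16 = 18)
(141*(-4*(-22) + 12))/((-132 + q)**2) = (141*(-4*(-22) + 12))/((-132 + 18)**2) = (141*(88 + 12))/((-114)**2) = (141*100)/12996 = 14100*(1/12996) = 1175/1083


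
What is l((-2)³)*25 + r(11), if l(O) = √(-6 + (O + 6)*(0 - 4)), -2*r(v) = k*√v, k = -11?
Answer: 25*√2 + 11*√11/2 ≈ 53.597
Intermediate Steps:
r(v) = 11*√v/2 (r(v) = -(-11)*√v/2 = 11*√v/2)
l(O) = √(-30 - 4*O) (l(O) = √(-6 + (6 + O)*(-4)) = √(-6 + (-24 - 4*O)) = √(-30 - 4*O))
l((-2)³)*25 + r(11) = √(-30 - 4*(-2)³)*25 + 11*√11/2 = √(-30 - 4*(-8))*25 + 11*√11/2 = √(-30 + 32)*25 + 11*√11/2 = √2*25 + 11*√11/2 = 25*√2 + 11*√11/2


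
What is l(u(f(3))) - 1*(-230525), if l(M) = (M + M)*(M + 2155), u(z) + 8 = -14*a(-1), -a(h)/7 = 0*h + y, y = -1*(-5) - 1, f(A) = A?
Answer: 2180477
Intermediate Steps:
y = 4 (y = 5 - 1 = 4)
a(h) = -28 (a(h) = -7*(0*h + 4) = -7*(0 + 4) = -7*4 = -28)
u(z) = 384 (u(z) = -8 - 14*(-28) = -8 + 392 = 384)
l(M) = 2*M*(2155 + M) (l(M) = (2*M)*(2155 + M) = 2*M*(2155 + M))
l(u(f(3))) - 1*(-230525) = 2*384*(2155 + 384) - 1*(-230525) = 2*384*2539 + 230525 = 1949952 + 230525 = 2180477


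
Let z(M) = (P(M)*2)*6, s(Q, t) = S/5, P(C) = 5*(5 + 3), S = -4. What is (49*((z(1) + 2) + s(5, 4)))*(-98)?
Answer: -11553612/5 ≈ -2.3107e+6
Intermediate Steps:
P(C) = 40 (P(C) = 5*8 = 40)
s(Q, t) = -⅘ (s(Q, t) = -4/5 = -4*⅕ = -⅘)
z(M) = 480 (z(M) = (40*2)*6 = 80*6 = 480)
(49*((z(1) + 2) + s(5, 4)))*(-98) = (49*((480 + 2) - ⅘))*(-98) = (49*(482 - ⅘))*(-98) = (49*(2406/5))*(-98) = (117894/5)*(-98) = -11553612/5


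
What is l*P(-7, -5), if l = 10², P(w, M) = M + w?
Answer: -1200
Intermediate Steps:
l = 100
l*P(-7, -5) = 100*(-5 - 7) = 100*(-12) = -1200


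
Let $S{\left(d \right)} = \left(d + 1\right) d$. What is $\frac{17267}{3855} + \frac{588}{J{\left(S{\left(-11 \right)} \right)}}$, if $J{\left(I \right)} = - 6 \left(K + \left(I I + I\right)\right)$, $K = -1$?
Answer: $\frac{210435013}{47065695} \approx 4.4711$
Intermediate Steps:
$S{\left(d \right)} = d \left(1 + d\right)$ ($S{\left(d \right)} = \left(1 + d\right) d = d \left(1 + d\right)$)
$J{\left(I \right)} = 6 - 6 I - 6 I^{2}$ ($J{\left(I \right)} = - 6 \left(-1 + \left(I I + I\right)\right) = - 6 \left(-1 + \left(I^{2} + I\right)\right) = - 6 \left(-1 + \left(I + I^{2}\right)\right) = - 6 \left(-1 + I + I^{2}\right) = 6 - 6 I - 6 I^{2}$)
$\frac{17267}{3855} + \frac{588}{J{\left(S{\left(-11 \right)} \right)}} = \frac{17267}{3855} + \frac{588}{6 - 6 \left(- 11 \left(1 - 11\right)\right) - 6 \left(- 11 \left(1 - 11\right)\right)^{2}} = 17267 \cdot \frac{1}{3855} + \frac{588}{6 - 6 \left(\left(-11\right) \left(-10\right)\right) - 6 \left(\left(-11\right) \left(-10\right)\right)^{2}} = \frac{17267}{3855} + \frac{588}{6 - 660 - 6 \cdot 110^{2}} = \frac{17267}{3855} + \frac{588}{6 - 660 - 72600} = \frac{17267}{3855} + \frac{588}{-73254} = \frac{17267}{3855} + 588 \left(- \frac{1}{73254}\right) = \frac{17267}{3855} - \frac{98}{12209} = \frac{210435013}{47065695}$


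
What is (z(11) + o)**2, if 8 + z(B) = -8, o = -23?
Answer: 1521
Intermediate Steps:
z(B) = -16 (z(B) = -8 - 8 = -16)
(z(11) + o)**2 = (-16 - 23)**2 = (-39)**2 = 1521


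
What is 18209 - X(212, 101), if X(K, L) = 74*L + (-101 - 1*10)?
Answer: 10846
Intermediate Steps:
X(K, L) = -111 + 74*L (X(K, L) = 74*L + (-101 - 10) = 74*L - 111 = -111 + 74*L)
18209 - X(212, 101) = 18209 - (-111 + 74*101) = 18209 - (-111 + 7474) = 18209 - 1*7363 = 18209 - 7363 = 10846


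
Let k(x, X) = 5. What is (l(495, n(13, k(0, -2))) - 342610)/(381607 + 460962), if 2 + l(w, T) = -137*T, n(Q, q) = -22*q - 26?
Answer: -323980/842569 ≈ -0.38451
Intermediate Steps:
n(Q, q) = -26 - 22*q
l(w, T) = -2 - 137*T
(l(495, n(13, k(0, -2))) - 342610)/(381607 + 460962) = ((-2 - 137*(-26 - 22*5)) - 342610)/(381607 + 460962) = ((-2 - 137*(-26 - 110)) - 342610)/842569 = ((-2 - 137*(-136)) - 342610)*(1/842569) = ((-2 + 18632) - 342610)*(1/842569) = (18630 - 342610)*(1/842569) = -323980*1/842569 = -323980/842569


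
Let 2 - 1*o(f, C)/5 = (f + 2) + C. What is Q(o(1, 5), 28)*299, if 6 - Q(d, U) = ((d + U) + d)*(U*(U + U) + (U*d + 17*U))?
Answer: 11521666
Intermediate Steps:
o(f, C) = -5*C - 5*f (o(f, C) = 10 - 5*((f + 2) + C) = 10 - 5*((2 + f) + C) = 10 - 5*(2 + C + f) = 10 + (-10 - 5*C - 5*f) = -5*C - 5*f)
Q(d, U) = 6 - (U + 2*d)*(2*U**2 + 17*U + U*d) (Q(d, U) = 6 - ((d + U) + d)*(U*(U + U) + (U*d + 17*U)) = 6 - ((U + d) + d)*(U*(2*U) + (17*U + U*d)) = 6 - (U + 2*d)*(2*U**2 + (17*U + U*d)) = 6 - (U + 2*d)*(2*U**2 + 17*U + U*d))
Q(o(1, 5), 28)*299 = (6 - 17*28**2 - 2*28**3 - 34*28*(-5*5 - 5*1) - 5*(-5*5 - 5*1)*28**2 - 2*28*(-5*5 - 5*1)**2)*299 = (6 - 17*784 - 2*21952 - 34*28*(-25 - 5) - 5*(-25 - 5)*784 - 2*28*(-25 - 5)**2)*299 = (6 - 13328 - 43904 - 34*28*(-30) - 5*(-30)*784 - 2*28*(-30)**2)*299 = (6 - 13328 - 43904 + 28560 + 117600 - 2*28*900)*299 = (6 - 13328 - 43904 + 28560 + 117600 - 50400)*299 = 38534*299 = 11521666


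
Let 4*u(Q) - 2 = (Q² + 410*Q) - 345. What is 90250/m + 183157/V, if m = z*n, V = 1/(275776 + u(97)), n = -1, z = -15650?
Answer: 16509644687690/313 ≈ 5.2746e+10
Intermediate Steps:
u(Q) = -343/4 + Q²/4 + 205*Q/2 (u(Q) = ½ + ((Q² + 410*Q) - 345)/4 = ½ + (-345 + Q² + 410*Q)/4 = ½ + (-345/4 + Q²/4 + 205*Q/2) = -343/4 + Q²/4 + 205*Q/2)
V = 1/287985 (V = 1/(275776 + (-343/4 + (¼)*97² + (205/2)*97)) = 1/(275776 + (-343/4 + (¼)*9409 + 19885/2)) = 1/(275776 + (-343/4 + 9409/4 + 19885/2)) = 1/(275776 + 12209) = 1/287985 ≈ 3.4724e-6)
m = 15650 (m = -15650*(-1) = 15650)
90250/m + 183157/V = 90250/15650 + 183157/(1/287985) = 90250*(1/15650) + 183157*287985 = 1805/313 + 52746468645 = 16509644687690/313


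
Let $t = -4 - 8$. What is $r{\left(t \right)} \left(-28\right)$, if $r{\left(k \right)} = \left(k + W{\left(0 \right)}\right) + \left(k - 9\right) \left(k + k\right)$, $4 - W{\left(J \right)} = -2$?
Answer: $-13944$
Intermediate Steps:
$t = -12$
$W{\left(J \right)} = 6$ ($W{\left(J \right)} = 4 - -2 = 4 + 2 = 6$)
$r{\left(k \right)} = 6 + k + 2 k \left(-9 + k\right)$ ($r{\left(k \right)} = \left(k + 6\right) + \left(k - 9\right) \left(k + k\right) = \left(6 + k\right) + \left(-9 + k\right) 2 k = \left(6 + k\right) + 2 k \left(-9 + k\right) = 6 + k + 2 k \left(-9 + k\right)$)
$r{\left(t \right)} \left(-28\right) = \left(6 - -204 + 2 \left(-12\right)^{2}\right) \left(-28\right) = \left(6 + 204 + 2 \cdot 144\right) \left(-28\right) = \left(6 + 204 + 288\right) \left(-28\right) = 498 \left(-28\right) = -13944$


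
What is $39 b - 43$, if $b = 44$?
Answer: $1673$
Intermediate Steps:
$39 b - 43 = 39 \cdot 44 - 43 = 1716 - 43 = 1673$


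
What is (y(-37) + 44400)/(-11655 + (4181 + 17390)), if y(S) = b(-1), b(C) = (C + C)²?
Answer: 11101/2479 ≈ 4.4780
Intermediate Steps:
b(C) = 4*C² (b(C) = (2*C)² = 4*C²)
y(S) = 4 (y(S) = 4*(-1)² = 4*1 = 4)
(y(-37) + 44400)/(-11655 + (4181 + 17390)) = (4 + 44400)/(-11655 + (4181 + 17390)) = 44404/(-11655 + 21571) = 44404/9916 = 44404*(1/9916) = 11101/2479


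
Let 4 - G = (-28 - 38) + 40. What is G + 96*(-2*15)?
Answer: -2850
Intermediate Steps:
G = 30 (G = 4 - ((-28 - 38) + 40) = 4 - (-66 + 40) = 4 - 1*(-26) = 4 + 26 = 30)
G + 96*(-2*15) = 30 + 96*(-2*15) = 30 + 96*(-30) = 30 - 2880 = -2850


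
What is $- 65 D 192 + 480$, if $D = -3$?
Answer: $37920$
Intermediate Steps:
$- 65 D 192 + 480 = - 65 \left(\left(-3\right) 192\right) + 480 = \left(-65\right) \left(-576\right) + 480 = 37440 + 480 = 37920$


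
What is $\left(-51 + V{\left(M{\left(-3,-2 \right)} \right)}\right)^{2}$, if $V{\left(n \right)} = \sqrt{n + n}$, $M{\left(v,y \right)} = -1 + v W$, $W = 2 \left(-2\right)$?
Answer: $\left(51 - \sqrt{22}\right)^{2} \approx 2144.6$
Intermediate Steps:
$W = -4$
$M{\left(v,y \right)} = -1 - 4 v$ ($M{\left(v,y \right)} = -1 + v \left(-4\right) = -1 - 4 v$)
$V{\left(n \right)} = \sqrt{2} \sqrt{n}$ ($V{\left(n \right)} = \sqrt{2 n} = \sqrt{2} \sqrt{n}$)
$\left(-51 + V{\left(M{\left(-3,-2 \right)} \right)}\right)^{2} = \left(-51 + \sqrt{2} \sqrt{-1 - -12}\right)^{2} = \left(-51 + \sqrt{2} \sqrt{-1 + 12}\right)^{2} = \left(-51 + \sqrt{2} \sqrt{11}\right)^{2} = \left(-51 + \sqrt{22}\right)^{2}$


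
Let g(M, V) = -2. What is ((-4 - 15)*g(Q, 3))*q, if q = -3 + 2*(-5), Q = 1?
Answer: -494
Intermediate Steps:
q = -13 (q = -3 - 10 = -13)
((-4 - 15)*g(Q, 3))*q = ((-4 - 15)*(-2))*(-13) = -19*(-2)*(-13) = 38*(-13) = -494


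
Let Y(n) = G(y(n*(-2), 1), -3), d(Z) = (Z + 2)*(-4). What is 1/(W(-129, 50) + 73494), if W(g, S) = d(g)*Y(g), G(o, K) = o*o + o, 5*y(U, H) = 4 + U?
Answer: 25/37373982 ≈ 6.6891e-7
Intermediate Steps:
y(U, H) = 4/5 + U/5 (y(U, H) = (4 + U)/5 = 4/5 + U/5)
d(Z) = -8 - 4*Z (d(Z) = (2 + Z)*(-4) = -8 - 4*Z)
G(o, K) = o + o**2 (G(o, K) = o**2 + o = o + o**2)
Y(n) = (4/5 - 2*n/5)*(9/5 - 2*n/5) (Y(n) = (4/5 + (n*(-2))/5)*(1 + (4/5 + (n*(-2))/5)) = (4/5 + (-2*n)/5)*(1 + (4/5 + (-2*n)/5)) = (4/5 - 2*n/5)*(1 + (4/5 - 2*n/5)) = (4/5 - 2*n/5)*(9/5 - 2*n/5))
W(g, S) = 2*(-8 - 4*g)*(2 - g)*(9 - 2*g)/25 (W(g, S) = (-8 - 4*g)*(2*(2 - g)*(9 - 2*g)/25) = 2*(-8 - 4*g)*(2 - g)*(9 - 2*g)/25)
1/(W(-129, 50) + 73494) = 1/(-8*(-9 + 2*(-129))*(-2 - 129)*(2 - 129)/25 + 73494) = 1/(-8/25*(-9 - 258)*(-131)*(-127) + 73494) = 1/(-8/25*(-267)*(-131)*(-127) + 73494) = 1/(35536632/25 + 73494) = 1/(37373982/25) = 25/37373982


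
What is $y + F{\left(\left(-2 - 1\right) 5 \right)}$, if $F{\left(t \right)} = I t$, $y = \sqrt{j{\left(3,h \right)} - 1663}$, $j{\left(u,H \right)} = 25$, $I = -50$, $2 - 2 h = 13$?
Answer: $750 + 3 i \sqrt{182} \approx 750.0 + 40.472 i$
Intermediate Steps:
$h = - \frac{11}{2}$ ($h = 1 - \frac{13}{2} = - \frac{11}{2} \approx -5.5$)
$y = 3 i \sqrt{182}$ ($y = \sqrt{25 - 1663} = \sqrt{-1638} = 3 i \sqrt{182} \approx 40.472 i$)
$F{\left(t \right)} = - 50 t$
$y + F{\left(\left(-2 - 1\right) 5 \right)} = 3 i \sqrt{182} - 50 \left(-2 - 1\right) 5 = 3 i \sqrt{182} - 50 \left(\left(-3\right) 5\right) = 3 i \sqrt{182} - -750 = 3 i \sqrt{182} + 750 = 750 + 3 i \sqrt{182}$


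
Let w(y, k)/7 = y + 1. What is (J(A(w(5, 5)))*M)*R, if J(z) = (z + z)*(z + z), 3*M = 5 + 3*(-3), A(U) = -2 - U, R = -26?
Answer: 805376/3 ≈ 2.6846e+5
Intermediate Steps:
w(y, k) = 7 + 7*y (w(y, k) = 7*(y + 1) = 7*(1 + y) = 7 + 7*y)
M = -4/3 (M = (5 + 3*(-3))/3 = (5 - 9)/3 = (⅓)*(-4) = -4/3 ≈ -1.3333)
J(z) = 4*z² (J(z) = (2*z)*(2*z) = 4*z²)
(J(A(w(5, 5)))*M)*R = ((4*(-2 - (7 + 7*5))²)*(-4/3))*(-26) = ((4*(-2 - (7 + 35))²)*(-4/3))*(-26) = ((4*(-2 - 1*42)²)*(-4/3))*(-26) = ((4*(-2 - 42)²)*(-4/3))*(-26) = ((4*(-44)²)*(-4/3))*(-26) = ((4*1936)*(-4/3))*(-26) = (7744*(-4/3))*(-26) = -30976/3*(-26) = 805376/3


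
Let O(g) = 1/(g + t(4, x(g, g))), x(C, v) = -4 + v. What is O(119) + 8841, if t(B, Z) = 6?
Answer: 1105126/125 ≈ 8841.0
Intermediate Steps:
O(g) = 1/(6 + g) (O(g) = 1/(g + 6) = 1/(6 + g))
O(119) + 8841 = 1/(6 + 119) + 8841 = 1/125 + 8841 = 1105126/125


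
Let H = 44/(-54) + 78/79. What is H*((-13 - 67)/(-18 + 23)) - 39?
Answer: -89075/2133 ≈ -41.760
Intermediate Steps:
H = 368/2133 (H = 44*(-1/54) + 78*(1/79) = -22/27 + 78/79 = 368/2133 ≈ 0.17253)
H*((-13 - 67)/(-18 + 23)) - 39 = 368*((-13 - 67)/(-18 + 23))/2133 - 39 = 368*(-80/5)/2133 - 39 = 368*(-80*⅕)/2133 - 39 = (368/2133)*(-16) - 39 = -5888/2133 - 39 = -89075/2133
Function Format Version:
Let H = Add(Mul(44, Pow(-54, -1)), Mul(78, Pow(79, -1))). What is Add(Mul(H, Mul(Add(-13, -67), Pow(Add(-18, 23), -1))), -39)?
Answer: Rational(-89075, 2133) ≈ -41.760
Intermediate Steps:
H = Rational(368, 2133) (H = Add(Mul(44, Rational(-1, 54)), Mul(78, Rational(1, 79))) = Add(Rational(-22, 27), Rational(78, 79)) = Rational(368, 2133) ≈ 0.17253)
Add(Mul(H, Mul(Add(-13, -67), Pow(Add(-18, 23), -1))), -39) = Add(Mul(Rational(368, 2133), Mul(Add(-13, -67), Pow(Add(-18, 23), -1))), -39) = Add(Mul(Rational(368, 2133), Mul(-80, Pow(5, -1))), -39) = Add(Mul(Rational(368, 2133), Mul(-80, Rational(1, 5))), -39) = Add(Mul(Rational(368, 2133), -16), -39) = Add(Rational(-5888, 2133), -39) = Rational(-89075, 2133)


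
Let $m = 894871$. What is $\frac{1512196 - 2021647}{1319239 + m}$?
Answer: $- \frac{509451}{2214110} \approx -0.23009$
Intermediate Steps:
$\frac{1512196 - 2021647}{1319239 + m} = \frac{1512196 - 2021647}{1319239 + 894871} = - \frac{509451}{2214110}$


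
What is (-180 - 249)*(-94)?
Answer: 40326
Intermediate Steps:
(-180 - 249)*(-94) = -429*(-94) = 40326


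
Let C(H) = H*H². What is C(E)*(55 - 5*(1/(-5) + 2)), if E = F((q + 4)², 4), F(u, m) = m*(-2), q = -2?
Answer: -23552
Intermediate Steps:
F(u, m) = -2*m
E = -8 (E = -2*4 = -8)
C(H) = H³
C(E)*(55 - 5*(1/(-5) + 2)) = (-8)³*(55 - 5*(1/(-5) + 2)) = -512*(55 - 5*(-⅕ + 2)) = -512*(55 - 5*9/5) = -512*(55 - 9) = -512*46 = -23552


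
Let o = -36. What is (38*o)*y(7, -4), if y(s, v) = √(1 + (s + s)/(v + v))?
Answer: -684*I*√3 ≈ -1184.7*I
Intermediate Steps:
y(s, v) = √(1 + s/v) (y(s, v) = √(1 + (2*s)/((2*v))) = √(1 + (2*s)*(1/(2*v))) = √(1 + s/v))
(38*o)*y(7, -4) = (38*(-36))*√((7 - 4)/(-4)) = -1368*I*√3/2 = -684*I*√3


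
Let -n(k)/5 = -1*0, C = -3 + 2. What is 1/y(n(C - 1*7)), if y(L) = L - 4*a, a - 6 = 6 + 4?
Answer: -1/64 ≈ -0.015625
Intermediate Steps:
C = -1
n(k) = 0 (n(k) = -(-5)*0 = -5*0 = 0)
a = 16 (a = 6 + (6 + 4) = 6 + 10 = 16)
y(L) = -64 + L (y(L) = L - 4*16 = L - 64 = -64 + L)
1/y(n(C - 1*7)) = 1/(-64 + 0) = 1/(-64) = -1/64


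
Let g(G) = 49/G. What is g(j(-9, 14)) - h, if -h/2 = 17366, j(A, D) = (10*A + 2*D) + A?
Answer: 2465923/71 ≈ 34731.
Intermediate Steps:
j(A, D) = 2*D + 11*A (j(A, D) = (2*D + 10*A) + A = 2*D + 11*A)
h = -34732 (h = -2*17366 = -34732)
g(j(-9, 14)) - h = 49/(2*14 + 11*(-9)) - 1*(-34732) = 49/(28 - 99) + 34732 = 49/(-71) + 34732 = 49*(-1/71) + 34732 = -49/71 + 34732 = 2465923/71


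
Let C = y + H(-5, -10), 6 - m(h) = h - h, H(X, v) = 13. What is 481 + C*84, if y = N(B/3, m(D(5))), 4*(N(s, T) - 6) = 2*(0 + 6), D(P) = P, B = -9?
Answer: 2329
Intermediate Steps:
m(h) = 6 (m(h) = 6 - (h - h) = 6 - 1*0 = 6 + 0 = 6)
N(s, T) = 9 (N(s, T) = 6 + (2*(0 + 6))/4 = 6 + (2*6)/4 = 6 + (¼)*12 = 6 + 3 = 9)
y = 9
C = 22 (C = 9 + 13 = 22)
481 + C*84 = 481 + 22*84 = 481 + 1848 = 2329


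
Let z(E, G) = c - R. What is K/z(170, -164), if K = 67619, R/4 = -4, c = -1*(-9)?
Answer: 67619/25 ≈ 2704.8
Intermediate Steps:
c = 9
R = -16 (R = 4*(-4) = -16)
z(E, G) = 25 (z(E, G) = 9 - 1*(-16) = 9 + 16 = 25)
K/z(170, -164) = 67619/25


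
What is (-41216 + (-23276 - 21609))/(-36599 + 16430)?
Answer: 86101/20169 ≈ 4.2690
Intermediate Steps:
(-41216 + (-23276 - 21609))/(-36599 + 16430) = (-41216 - 44885)/(-20169) = -86101*(-1/20169) = 86101/20169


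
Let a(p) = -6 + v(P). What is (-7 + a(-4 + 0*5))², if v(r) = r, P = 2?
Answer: 121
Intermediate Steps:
a(p) = -4 (a(p) = -6 + 2 = -4)
(-7 + a(-4 + 0*5))² = (-7 - 4)² = (-11)² = 121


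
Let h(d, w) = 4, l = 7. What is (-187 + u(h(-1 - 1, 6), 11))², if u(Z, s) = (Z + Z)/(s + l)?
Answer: 2819041/81 ≈ 34803.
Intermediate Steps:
u(Z, s) = 2*Z/(7 + s) (u(Z, s) = (Z + Z)/(s + 7) = (2*Z)/(7 + s) = 2*Z/(7 + s))
(-187 + u(h(-1 - 1, 6), 11))² = (-187 + 2*4/(7 + 11))² = (-187 + 2*4/18)² = (-187 + 2*4*(1/18))² = (-187 + 4/9)² = (-1679/9)² = 2819041/81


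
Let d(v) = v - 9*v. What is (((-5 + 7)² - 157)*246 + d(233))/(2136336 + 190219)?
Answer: -39502/2326555 ≈ -0.016979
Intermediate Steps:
d(v) = -8*v
(((-5 + 7)² - 157)*246 + d(233))/(2136336 + 190219) = (((-5 + 7)² - 157)*246 - 8*233)/(2136336 + 190219) = ((2² - 157)*246 - 1864)/2326555 = ((4 - 157)*246 - 1864)*(1/2326555) = (-153*246 - 1864)*(1/2326555) = (-37638 - 1864)*(1/2326555) = -39502*1/2326555 = -39502/2326555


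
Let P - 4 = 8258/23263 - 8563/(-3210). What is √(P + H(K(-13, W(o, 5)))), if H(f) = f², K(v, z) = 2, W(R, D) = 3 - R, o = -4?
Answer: √61464589381696470/74674230 ≈ 3.3200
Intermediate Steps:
P = 524406169/74674230 (P = 4 + (8258/23263 - 8563/(-3210)) = 4 + (8258*(1/23263) - 8563*(-1/3210)) = 4 + (8258/23263 + 8563/3210) = 4 + 225709249/74674230 = 524406169/74674230 ≈ 7.0226)
√(P + H(K(-13, W(o, 5)))) = √(524406169/74674230 + 2²) = √(524406169/74674230 + 4) = √(823103089/74674230) = √61464589381696470/74674230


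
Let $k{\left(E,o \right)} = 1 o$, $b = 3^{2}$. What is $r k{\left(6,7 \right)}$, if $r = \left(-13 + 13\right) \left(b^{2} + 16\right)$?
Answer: $0$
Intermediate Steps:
$b = 9$
$k{\left(E,o \right)} = o$
$r = 0$ ($r = \left(-13 + 13\right) \left(9^{2} + 16\right) = 0 \left(81 + 16\right) = 0 \cdot 97 = 0$)
$r k{\left(6,7 \right)} = 0 \cdot 7 = 0$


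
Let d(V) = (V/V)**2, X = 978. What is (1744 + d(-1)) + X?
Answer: 2723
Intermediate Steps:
d(V) = 1 (d(V) = 1**2 = 1)
(1744 + d(-1)) + X = (1744 + 1) + 978 = 1745 + 978 = 2723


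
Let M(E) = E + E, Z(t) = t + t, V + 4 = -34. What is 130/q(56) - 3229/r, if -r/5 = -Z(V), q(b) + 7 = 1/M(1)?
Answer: -4371/380 ≈ -11.503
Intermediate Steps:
V = -38 (V = -4 - 34 = -38)
Z(t) = 2*t
M(E) = 2*E
q(b) = -13/2 (q(b) = -7 + 1/(2*1) = -7 + 1/2 = -13/2)
r = -380 (r = -(-5)*2*(-38) = -(-5)*(-76) = -5*76 = -380)
130/q(56) - 3229/r = 130/(-13/2) - 3229/(-380) = 130*(-2/13) - 3229*(-1/380) = -20 + 3229/380 = -4371/380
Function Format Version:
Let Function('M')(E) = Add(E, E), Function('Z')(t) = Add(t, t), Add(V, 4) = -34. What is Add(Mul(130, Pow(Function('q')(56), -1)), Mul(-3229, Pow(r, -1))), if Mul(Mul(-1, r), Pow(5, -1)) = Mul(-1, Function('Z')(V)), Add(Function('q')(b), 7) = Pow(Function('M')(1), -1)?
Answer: Rational(-4371, 380) ≈ -11.503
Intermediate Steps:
V = -38 (V = Add(-4, -34) = -38)
Function('Z')(t) = Mul(2, t)
Function('M')(E) = Mul(2, E)
Function('q')(b) = Rational(-13, 2) (Function('q')(b) = Add(-7, Pow(Mul(2, 1), -1)) = Add(-7, Pow(2, -1)) = Add(-7, Rational(1, 2)) = Rational(-13, 2))
r = -380 (r = Mul(-5, Mul(-1, Mul(2, -38))) = Mul(-5, Mul(-1, -76)) = Mul(-5, 76) = -380)
Add(Mul(130, Pow(Function('q')(56), -1)), Mul(-3229, Pow(r, -1))) = Add(Mul(130, Pow(Rational(-13, 2), -1)), Mul(-3229, Pow(-380, -1))) = Add(Mul(130, Rational(-2, 13)), Mul(-3229, Rational(-1, 380))) = Add(-20, Rational(3229, 380)) = Rational(-4371, 380)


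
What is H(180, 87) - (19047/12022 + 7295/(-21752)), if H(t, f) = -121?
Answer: -15984208839/130751272 ≈ -122.25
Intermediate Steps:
H(180, 87) - (19047/12022 + 7295/(-21752)) = -121 - (19047/12022 + 7295/(-21752)) = -121 - (19047*(1/12022) + 7295*(-1/21752)) = -121 - (19047/12022 - 7295/21752) = -121 - 1*163304927/130751272 = -121 - 163304927/130751272 = -15984208839/130751272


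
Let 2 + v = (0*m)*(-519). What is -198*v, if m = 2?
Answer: 396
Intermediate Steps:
v = -2 (v = -2 + (0*2)*(-519) = -2 + 0*(-519) = -2 + 0 = -2)
-198*v = -198*(-2) = 396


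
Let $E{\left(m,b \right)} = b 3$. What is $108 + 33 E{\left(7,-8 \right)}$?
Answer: $-684$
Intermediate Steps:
$E{\left(m,b \right)} = 3 b$
$108 + 33 E{\left(7,-8 \right)} = 108 + 33 \cdot 3 \left(-8\right) = 108 + 33 \left(-24\right) = 108 - 792 = -684$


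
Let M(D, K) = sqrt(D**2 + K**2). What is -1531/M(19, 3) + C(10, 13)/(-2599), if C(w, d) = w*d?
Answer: -130/2599 - 1531*sqrt(370)/370 ≈ -79.643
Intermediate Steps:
C(w, d) = d*w
-1531/M(19, 3) + C(10, 13)/(-2599) = -1531/sqrt(19**2 + 3**2) + (13*10)/(-2599) = -1531/sqrt(361 + 9) + 130*(-1/2599) = -1531*sqrt(370)/370 - 130/2599 = -130/2599 - 1531*sqrt(370)/370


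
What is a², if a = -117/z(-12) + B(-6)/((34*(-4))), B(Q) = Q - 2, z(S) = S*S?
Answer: 42025/73984 ≈ 0.56803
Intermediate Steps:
z(S) = S²
B(Q) = -2 + Q
a = -205/272 (a = -117/((-12)²) + (-2 - 6)/((34*(-4))) = -117/144 - 8/(-136) = -117*1/144 - 8*(-1/136) = -13/16 + 1/17 = -205/272 ≈ -0.75368)
a² = (-205/272)² = 42025/73984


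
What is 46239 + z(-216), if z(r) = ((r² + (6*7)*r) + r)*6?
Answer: 270447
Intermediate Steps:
z(r) = 6*r² + 258*r (z(r) = ((r² + 42*r) + r)*6 = (r² + 43*r)*6 = 6*r² + 258*r)
46239 + z(-216) = 46239 + 6*(-216)*(43 - 216) = 46239 + 6*(-216)*(-173) = 46239 + 224208 = 270447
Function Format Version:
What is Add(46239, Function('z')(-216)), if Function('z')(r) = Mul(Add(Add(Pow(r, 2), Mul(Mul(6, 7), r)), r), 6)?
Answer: 270447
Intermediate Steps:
Function('z')(r) = Add(Mul(6, Pow(r, 2)), Mul(258, r)) (Function('z')(r) = Mul(Add(Add(Pow(r, 2), Mul(42, r)), r), 6) = Mul(Add(Pow(r, 2), Mul(43, r)), 6) = Add(Mul(6, Pow(r, 2)), Mul(258, r)))
Add(46239, Function('z')(-216)) = Add(46239, Mul(6, -216, Add(43, -216))) = Add(46239, Mul(6, -216, -173)) = Add(46239, 224208) = 270447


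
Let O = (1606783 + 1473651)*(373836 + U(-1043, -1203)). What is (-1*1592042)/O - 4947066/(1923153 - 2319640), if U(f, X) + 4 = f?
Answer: 405783718634253833/32521900279219533 ≈ 12.477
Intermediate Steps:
U(f, X) = -4 + f
O = 1148351910426 (O = (1606783 + 1473651)*(373836 + (-4 - 1043)) = 3080434*(373836 - 1047) = 3080434*372789 = 1148351910426)
(-1*1592042)/O - 4947066/(1923153 - 2319640) = -1*1592042/1148351910426 - 4947066/(1923153 - 2319640) = -1592042*1/1148351910426 - 4947066/(-396487) = -796021/574175955213 - 4947066*(-1/396487) = -796021/574175955213 + 4947066/396487 = 405783718634253833/32521900279219533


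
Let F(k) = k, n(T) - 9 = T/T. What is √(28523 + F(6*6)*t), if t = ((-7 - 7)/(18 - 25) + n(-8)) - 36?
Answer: √27659 ≈ 166.31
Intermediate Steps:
n(T) = 10 (n(T) = 9 + T/T = 9 + 1 = 10)
t = -24 (t = ((-7 - 7)/(18 - 25) + 10) - 36 = (-14/(-7) + 10) - 36 = (-14*(-⅐) + 10) - 36 = (2 + 10) - 36 = 12 - 36 = -24)
√(28523 + F(6*6)*t) = √(28523 + (6*6)*(-24)) = √(28523 + 36*(-24)) = √(28523 - 864) = √27659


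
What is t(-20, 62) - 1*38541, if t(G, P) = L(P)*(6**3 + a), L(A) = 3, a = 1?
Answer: -37890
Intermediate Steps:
t(G, P) = 651 (t(G, P) = 3*(6**3 + 1) = 3*(216 + 1) = 3*217 = 651)
t(-20, 62) - 1*38541 = 651 - 1*38541 = 651 - 38541 = -37890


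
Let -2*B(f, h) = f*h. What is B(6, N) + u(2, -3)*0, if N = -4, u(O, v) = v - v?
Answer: 12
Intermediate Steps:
u(O, v) = 0
B(f, h) = -f*h/2
B(6, N) + u(2, -3)*0 = -½*6*(-4) + 0*0 = 12 + 0 = 12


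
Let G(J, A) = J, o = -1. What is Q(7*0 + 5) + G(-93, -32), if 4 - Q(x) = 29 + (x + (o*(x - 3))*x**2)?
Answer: -73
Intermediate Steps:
Q(x) = -25 - x - x**2*(3 - x) (Q(x) = 4 - (29 + (x + (-(x - 3))*x**2)) = 4 - (29 + (x + (-(-3 + x))*x**2)) = 4 - (29 + (x + (3 - x)*x**2)) = 4 - (29 + (x + x**2*(3 - x))) = 4 - (29 + x + x**2*(3 - x)) = 4 + (-29 - x - x**2*(3 - x)) = -25 - x - x**2*(3 - x))
Q(7*0 + 5) + G(-93, -32) = (-25 + (7*0 + 5)**3 - (7*0 + 5) - 3*(7*0 + 5)**2) - 93 = (-25 + (0 + 5)**3 - (0 + 5) - 3*(0 + 5)**2) - 93 = (-25 + 5**3 - 1*5 - 3*5**2) - 93 = (-25 + 125 - 5 - 3*25) - 93 = (-25 + 125 - 5 - 75) - 93 = 20 - 93 = -73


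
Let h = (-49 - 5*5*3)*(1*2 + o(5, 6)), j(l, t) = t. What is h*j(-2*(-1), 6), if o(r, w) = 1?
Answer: -2232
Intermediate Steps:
h = -372 (h = (-49 - 5*5*3)*(1*2 + 1) = (-49 - 25*3)*(2 + 1) = (-49 - 75)*3 = -124*3 = -372)
h*j(-2*(-1), 6) = -372*6 = -2232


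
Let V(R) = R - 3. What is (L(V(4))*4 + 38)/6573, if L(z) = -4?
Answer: 22/6573 ≈ 0.0033470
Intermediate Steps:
V(R) = -3 + R
(L(V(4))*4 + 38)/6573 = (-4*4 + 38)/6573 = (-16 + 38)*(1/6573) = 22*(1/6573) = 22/6573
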